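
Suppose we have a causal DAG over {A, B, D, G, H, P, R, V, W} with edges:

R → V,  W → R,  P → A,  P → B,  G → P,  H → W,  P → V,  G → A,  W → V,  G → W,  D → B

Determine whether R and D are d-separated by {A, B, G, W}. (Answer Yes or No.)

Enumerating the 6 paths from R to D and testing each for blocking by {A, B, G, W}:
  1. R → V ← P → B ← D — V:collider[blocks]; P:fork[open]; B:collider[open] ⇒ blocked
  2. R → V ← W ← G → A ← P → B ← D — V:collider[blocks]; W:chain[blocks]; G:fork[blocks]; A:collider[open]; P:fork[open]; B:collider[open] ⇒ blocked
  3. R → V ← W ← G → P → B ← D — V:collider[blocks]; W:chain[blocks]; G:fork[blocks]; P:chain[open]; B:collider[open] ⇒ blocked
  4. R ← W ← G → A ← P → B ← D — W:chain[blocks]; G:fork[blocks]; A:collider[open]; P:fork[open]; B:collider[open] ⇒ blocked
  5. R ← W ← G → P → B ← D — W:chain[blocks]; G:fork[blocks]; P:chain[open]; B:collider[open] ⇒ blocked
  6. R ← W → V ← P → B ← D — W:fork[blocks]; V:collider[blocks]; P:fork[open]; B:collider[open] ⇒ blocked
Since every path is blocked, d-separation holds.

Yes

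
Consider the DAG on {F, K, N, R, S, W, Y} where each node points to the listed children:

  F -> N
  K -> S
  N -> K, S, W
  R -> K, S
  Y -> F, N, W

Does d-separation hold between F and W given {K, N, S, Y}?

We examine all 4 paths between F and W:
Path 1: F ← Y → W
  Y is a fork here and Y is conditioned on, so the path is blocked at Y.
Path 2: F ← Y → N → W
  Y is a fork here and Y is conditioned on, so the path is blocked at Y.
Path 3: F → N → W
  N is a chain here and N is conditioned on, so the path is blocked at N.
Path 4: F → N ← Y → W
  Y is a fork here and Y is conditioned on, so the path is blocked at Y.
All paths are blocked; F ⊥ W | {K, N, S, Y} holds.

Yes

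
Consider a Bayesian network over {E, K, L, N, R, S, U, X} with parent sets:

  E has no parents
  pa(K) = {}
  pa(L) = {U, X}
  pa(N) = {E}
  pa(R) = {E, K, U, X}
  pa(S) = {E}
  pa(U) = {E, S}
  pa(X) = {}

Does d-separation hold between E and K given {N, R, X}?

No

There are 5 undirected paths between E and K; checking each against the conditioning set {N, R, X}:
Path 1: E → U → R ← K
  U is a chain and U is not conditioned on; R is a collider and R is conditioned on, which opens it — no node blocks this path, so it is active.
Path 2: E → U → L ← X → R ← K
  L is a collider here and neither L nor any of its descendants is conditioned on, so the collider stays closed — the path is blocked at L.
Path 3: E → R ← K
  R is a collider and R is conditioned on, which opens it — no node blocks this path, so it is active.
Path 4: E → S → U → R ← K
  S is a chain and S is not conditioned on; U is a chain and U is not conditioned on; R is a collider and R is conditioned on, which opens it — no node blocks this path, so it is active.
Path 5: E → S → U → L ← X → R ← K
  L is a collider here and neither L nor any of its descendants is conditioned on, so the collider stays closed — the path is blocked at L.
Since the path E → U → R ← K is active, E and K are not d-separated given {N, R, X}.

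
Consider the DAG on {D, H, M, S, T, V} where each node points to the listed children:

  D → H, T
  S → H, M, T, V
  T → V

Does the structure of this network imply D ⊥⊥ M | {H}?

3 paths connect D and M; each must be blocked for d-separation to hold:
Path 1: D → T ← S → M
  T is a collider here and neither T nor any of its descendants is conditioned on, so the collider stays closed — the path is blocked at T.
Path 2: D → T → V ← S → M
  V is a collider here and neither V nor any of its descendants is conditioned on, so the collider stays closed — the path is blocked at V.
Path 3: D → H ← S → M
  H is a collider and H is conditioned on, which opens it; S is a fork and S is not conditioned on — no node blocks this path, so it is active.
At least one path is unblocked, so d-separation fails.

No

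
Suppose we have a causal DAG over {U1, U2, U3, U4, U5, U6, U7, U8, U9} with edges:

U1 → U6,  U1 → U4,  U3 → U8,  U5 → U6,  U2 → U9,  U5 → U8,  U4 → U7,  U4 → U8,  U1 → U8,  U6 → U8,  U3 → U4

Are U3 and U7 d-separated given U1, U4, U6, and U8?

Yes

There are 5 undirected paths between U3 and U7; checking each against the conditioning set {U1, U4, U6, U8}:
Path 1: U3 → U8 ← U1 → U4 → U7
  U1 is a fork here and U1 is conditioned on, so the path is blocked at U1.
Path 2: U3 → U8 ← U5 → U6 ← U1 → U4 → U7
  U1 is a fork here and U1 is conditioned on, so the path is blocked at U1.
Path 3: U3 → U8 ← U4 → U7
  U4 is a fork here and U4 is conditioned on, so the path is blocked at U4.
Path 4: U3 → U8 ← U6 ← U1 → U4 → U7
  U6 is a chain here and U6 is conditioned on, so the path is blocked at U6.
Path 5: U3 → U4 → U7
  U4 is a chain here and U4 is conditioned on, so the path is blocked at U4.
Every path is blocked, so U3 and U7 are d-separated given {U1, U4, U6, U8}.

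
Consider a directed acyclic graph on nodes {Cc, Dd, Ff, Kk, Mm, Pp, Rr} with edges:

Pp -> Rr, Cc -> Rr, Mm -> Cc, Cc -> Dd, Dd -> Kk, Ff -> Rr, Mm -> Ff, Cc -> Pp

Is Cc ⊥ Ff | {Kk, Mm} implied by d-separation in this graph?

Enumerating the 3 paths from Cc to Ff and testing each for blocking by {Kk, Mm}:
Path 1: Cc ← Mm → Ff
  Mm is a fork here and Mm is conditioned on, so the path is blocked at Mm.
Path 2: Cc → Rr ← Ff
  Rr is a collider here and neither Rr nor any of its descendants is conditioned on, so the collider stays closed — the path is blocked at Rr.
Path 3: Cc → Pp → Rr ← Ff
  Rr is a collider here and neither Rr nor any of its descendants is conditioned on, so the collider stays closed — the path is blocked at Rr.
Every path is blocked, so Cc and Ff are d-separated given {Kk, Mm}.

Yes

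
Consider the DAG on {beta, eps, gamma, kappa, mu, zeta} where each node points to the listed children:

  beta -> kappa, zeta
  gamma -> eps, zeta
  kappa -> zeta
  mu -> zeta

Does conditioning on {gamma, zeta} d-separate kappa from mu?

No

2 paths connect kappa and mu; each must be blocked for d-separation to hold:
  1. kappa ← beta → zeta ← mu — beta:fork[open]; zeta:collider[open] ⇒ active
  2. kappa → zeta ← mu — zeta:collider[open] ⇒ active
Since the path kappa ← beta → zeta ← mu is active, kappa and mu are not d-separated given {gamma, zeta}.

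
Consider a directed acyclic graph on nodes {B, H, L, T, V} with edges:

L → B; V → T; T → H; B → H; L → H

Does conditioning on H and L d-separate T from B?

2 paths connect T and B; each must be blocked for d-separation to hold:
Path 1: T → H ← L → B
  L is a fork here and L is conditioned on, so the path is blocked at L.
Path 2: T → H ← B
  H is a collider and H is conditioned on, which opens it — no node blocks this path, so it is active.
At least one path is unblocked, so d-separation fails.

No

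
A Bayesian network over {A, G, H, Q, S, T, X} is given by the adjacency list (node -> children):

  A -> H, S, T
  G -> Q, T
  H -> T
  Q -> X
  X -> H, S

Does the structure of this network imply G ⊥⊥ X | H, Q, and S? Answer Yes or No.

Yes

We examine all 5 paths between G and X:
Path 1: G → T ← H ← A → S ← X
  T is a collider here and neither T nor any of its descendants is conditioned on, so the collider stays closed — the path is blocked at T.
Path 2: G → T ← H ← X
  T is a collider here and neither T nor any of its descendants is conditioned on, so the collider stays closed — the path is blocked at T.
Path 3: G → T ← A → H ← X
  T is a collider here and neither T nor any of its descendants is conditioned on, so the collider stays closed — the path is blocked at T.
Path 4: G → T ← A → S ← X
  T is a collider here and neither T nor any of its descendants is conditioned on, so the collider stays closed — the path is blocked at T.
Path 5: G → Q → X
  Q is a chain here and Q is conditioned on, so the path is blocked at Q.
All paths are blocked; G ⊥ X | {H, Q, S} holds.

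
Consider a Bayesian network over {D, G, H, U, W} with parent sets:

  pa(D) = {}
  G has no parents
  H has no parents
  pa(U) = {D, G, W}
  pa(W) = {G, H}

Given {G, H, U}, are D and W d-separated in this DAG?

No

There are 2 undirected paths between D and W; checking each against the conditioning set {G, H, U}:
Path 1: D → U ← W
  U is a collider and U is conditioned on, which opens it — no node blocks this path, so it is active.
Path 2: D → U ← G → W
  G is a fork here and G is conditioned on, so the path is blocked at G.
At least one path is unblocked, so d-separation fails.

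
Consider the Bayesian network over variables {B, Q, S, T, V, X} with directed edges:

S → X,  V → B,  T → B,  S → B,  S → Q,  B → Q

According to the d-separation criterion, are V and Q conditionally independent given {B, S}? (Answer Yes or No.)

Yes

2 paths connect V and Q; each must be blocked for d-separation to hold:
  1. V → B ← S → Q — B:collider[open]; S:fork[blocks] ⇒ blocked
  2. V → B → Q — B:chain[blocks] ⇒ blocked
Every path is blocked, so V and Q are d-separated given {B, S}.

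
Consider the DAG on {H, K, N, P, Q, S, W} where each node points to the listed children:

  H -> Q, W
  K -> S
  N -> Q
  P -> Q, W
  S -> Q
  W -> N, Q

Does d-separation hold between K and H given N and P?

There are 4 undirected paths between K and H; checking each against the conditioning set {N, P}:
Path 1: K → S → Q ← W ← H
  Q is a collider here and neither Q nor any of its descendants is conditioned on, so the collider stays closed — the path is blocked at Q.
Path 2: K → S → Q ← H
  Q is a collider here and neither Q nor any of its descendants is conditioned on, so the collider stays closed — the path is blocked at Q.
Path 3: K → S → Q ← N ← W ← H
  Q is a collider here and neither Q nor any of its descendants is conditioned on, so the collider stays closed — the path is blocked at Q.
Path 4: K → S → Q ← P → W ← H
  Q is a collider here and neither Q nor any of its descendants is conditioned on, so the collider stays closed — the path is blocked at Q.
All paths are blocked; K ⊥ H | {N, P} holds.

Yes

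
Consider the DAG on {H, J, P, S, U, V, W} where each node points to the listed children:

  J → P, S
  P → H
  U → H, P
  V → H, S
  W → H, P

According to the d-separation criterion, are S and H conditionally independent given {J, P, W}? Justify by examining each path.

No

We examine all 4 paths between S and H:
  1. S ← V → H — V:fork[open] ⇒ active
  2. S ← J → P → H — J:fork[blocks]; P:chain[blocks] ⇒ blocked
  3. S ← J → P ← U → H — J:fork[blocks]; P:collider[open]; U:fork[open] ⇒ blocked
  4. S ← J → P ← W → H — J:fork[blocks]; P:collider[open]; W:fork[blocks] ⇒ blocked
Because an active path exists, S and H are not d-separated.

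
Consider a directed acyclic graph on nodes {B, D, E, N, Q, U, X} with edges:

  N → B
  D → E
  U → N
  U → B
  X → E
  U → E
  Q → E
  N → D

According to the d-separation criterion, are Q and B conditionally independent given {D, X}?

Yes

There are 4 undirected paths between Q and B; checking each against the conditioning set {D, X}:
  1. Q → E ← U → N → B — E:collider[blocks]; U:fork[open]; N:chain[open] ⇒ blocked
  2. Q → E ← U → B — E:collider[blocks]; U:fork[open] ⇒ blocked
  3. Q → E ← D ← N ← U → B — E:collider[blocks]; D:chain[blocks]; N:chain[open]; U:fork[open] ⇒ blocked
  4. Q → E ← D ← N → B — E:collider[blocks]; D:chain[blocks]; N:fork[open] ⇒ blocked
Since every path is blocked, d-separation holds.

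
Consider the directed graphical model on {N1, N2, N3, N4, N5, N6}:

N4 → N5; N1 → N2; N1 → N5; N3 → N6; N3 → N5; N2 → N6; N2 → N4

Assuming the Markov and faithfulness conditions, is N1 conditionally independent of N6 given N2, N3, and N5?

4 paths connect N1 and N6; each must be blocked for d-separation to hold:
Path 1: N1 → N2 → N6
  N2 is a chain here and N2 is conditioned on, so the path is blocked at N2.
Path 2: N1 → N2 → N4 → N5 ← N3 → N6
  N2 is a chain here and N2 is conditioned on, so the path is blocked at N2.
Path 3: N1 → N5 ← N3 → N6
  N3 is a fork here and N3 is conditioned on, so the path is blocked at N3.
Path 4: N1 → N5 ← N4 ← N2 → N6
  N2 is a fork here and N2 is conditioned on, so the path is blocked at N2.
All paths are blocked; N1 ⊥ N6 | {N2, N3, N5} holds.

Yes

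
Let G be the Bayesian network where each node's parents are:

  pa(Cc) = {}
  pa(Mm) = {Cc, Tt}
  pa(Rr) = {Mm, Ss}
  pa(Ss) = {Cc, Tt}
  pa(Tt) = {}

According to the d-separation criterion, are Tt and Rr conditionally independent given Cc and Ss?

4 paths connect Tt and Rr; each must be blocked for d-separation to hold:
Path 1: Tt → Mm → Rr
  Mm is a chain and Mm is not conditioned on — no node blocks this path, so it is active.
Path 2: Tt → Mm ← Cc → Ss → Rr
  Mm is a collider here and neither Mm nor any of its descendants is conditioned on, so the collider stays closed — the path is blocked at Mm.
Path 3: Tt → Ss → Rr
  Ss is a chain here and Ss is conditioned on, so the path is blocked at Ss.
Path 4: Tt → Ss ← Cc → Mm → Rr
  Cc is a fork here and Cc is conditioned on, so the path is blocked at Cc.
Because an active path exists, Tt and Rr are not d-separated.

No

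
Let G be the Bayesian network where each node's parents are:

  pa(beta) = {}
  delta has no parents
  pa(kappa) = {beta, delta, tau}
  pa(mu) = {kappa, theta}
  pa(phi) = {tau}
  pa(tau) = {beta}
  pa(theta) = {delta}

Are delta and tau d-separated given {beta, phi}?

We examine all 4 paths between delta and tau:
Path 1: delta → kappa ← beta → tau
  kappa is a collider here and neither kappa nor any of its descendants is conditioned on, so the collider stays closed — the path is blocked at kappa.
Path 2: delta → kappa ← tau
  kappa is a collider here and neither kappa nor any of its descendants is conditioned on, so the collider stays closed — the path is blocked at kappa.
Path 3: delta → theta → mu ← kappa ← beta → tau
  mu is a collider here and neither mu nor any of its descendants is conditioned on, so the collider stays closed — the path is blocked at mu.
Path 4: delta → theta → mu ← kappa ← tau
  mu is a collider here and neither mu nor any of its descendants is conditioned on, so the collider stays closed — the path is blocked at mu.
All paths are blocked; delta ⊥ tau | {beta, phi} holds.

Yes — delta and tau are d-separated given {beta, phi}.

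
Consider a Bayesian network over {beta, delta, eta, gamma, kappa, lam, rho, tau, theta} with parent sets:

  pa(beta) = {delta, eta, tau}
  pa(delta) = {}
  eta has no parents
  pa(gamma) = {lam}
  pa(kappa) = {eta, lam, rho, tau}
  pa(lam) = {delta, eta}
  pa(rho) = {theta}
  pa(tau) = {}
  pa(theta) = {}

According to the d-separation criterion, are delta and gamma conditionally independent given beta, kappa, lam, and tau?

Yes

We examine all 5 paths between delta and gamma:
  1. delta → lam → gamma — lam:chain[blocks] ⇒ blocked
  2. delta → beta ← tau → kappa ← eta → lam → gamma — beta:collider[open]; tau:fork[blocks]; kappa:collider[open]; eta:fork[open]; lam:chain[blocks] ⇒ blocked
  3. delta → beta ← tau → kappa ← lam → gamma — beta:collider[open]; tau:fork[blocks]; kappa:collider[open]; lam:fork[blocks] ⇒ blocked
  4. delta → beta ← eta → kappa ← lam → gamma — beta:collider[open]; eta:fork[open]; kappa:collider[open]; lam:fork[blocks] ⇒ blocked
  5. delta → beta ← eta → lam → gamma — beta:collider[open]; eta:fork[open]; lam:chain[blocks] ⇒ blocked
Every path is blocked, so delta and gamma are d-separated given {beta, kappa, lam, tau}.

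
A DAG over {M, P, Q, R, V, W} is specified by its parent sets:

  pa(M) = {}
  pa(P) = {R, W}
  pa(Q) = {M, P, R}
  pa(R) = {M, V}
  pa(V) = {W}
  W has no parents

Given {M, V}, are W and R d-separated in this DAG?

Yes

We examine all 4 paths between W and R:
Path 1: W → V → R
  V is a chain here and V is conditioned on, so the path is blocked at V.
Path 2: W → P ← R
  P is a collider here and neither P nor any of its descendants is conditioned on, so the collider stays closed — the path is blocked at P.
Path 3: W → P → Q ← R
  Q is a collider here and neither Q nor any of its descendants is conditioned on, so the collider stays closed — the path is blocked at Q.
Path 4: W → P → Q ← M → R
  Q is a collider here and neither Q nor any of its descendants is conditioned on, so the collider stays closed — the path is blocked at Q.
Since every path is blocked, d-separation holds.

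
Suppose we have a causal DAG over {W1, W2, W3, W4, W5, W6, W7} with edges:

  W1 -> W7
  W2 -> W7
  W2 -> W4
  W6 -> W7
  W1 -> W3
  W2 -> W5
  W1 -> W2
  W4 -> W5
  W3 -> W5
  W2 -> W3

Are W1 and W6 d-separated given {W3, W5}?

Yes

5 paths connect W1 and W6; each must be blocked for d-separation to hold:
  1. W1 → W7 ← W6 — W7:collider[blocks] ⇒ blocked
  2. W1 → W3 → W5 ← W2 → W7 ← W6 — W3:chain[blocks]; W5:collider[open]; W2:fork[open]; W7:collider[blocks] ⇒ blocked
  3. W1 → W3 → W5 ← W4 ← W2 → W7 ← W6 — W3:chain[blocks]; W5:collider[open]; W4:chain[open]; W2:fork[open]; W7:collider[blocks] ⇒ blocked
  4. W1 → W3 ← W2 → W7 ← W6 — W3:collider[open]; W2:fork[open]; W7:collider[blocks] ⇒ blocked
  5. W1 → W2 → W7 ← W6 — W2:chain[open]; W7:collider[blocks] ⇒ blocked
Every path is blocked, so W1 and W6 are d-separated given {W3, W5}.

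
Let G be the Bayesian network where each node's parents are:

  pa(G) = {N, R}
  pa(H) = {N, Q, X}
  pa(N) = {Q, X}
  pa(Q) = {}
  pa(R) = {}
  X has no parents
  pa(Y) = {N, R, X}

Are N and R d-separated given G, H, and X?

Enumerating the 5 paths from N to R and testing each for blocking by {G, H, X}:
  1. N ← X → Y ← R — X:fork[blocks]; Y:collider[blocks] ⇒ blocked
  2. N → H ← X → Y ← R — H:collider[open]; X:fork[blocks]; Y:collider[blocks] ⇒ blocked
  3. N → G ← R — G:collider[open] ⇒ active
  4. N → Y ← R — Y:collider[blocks] ⇒ blocked
  5. N ← Q → H ← X → Y ← R — Q:fork[open]; H:collider[open]; X:fork[blocks]; Y:collider[blocks] ⇒ blocked
Because an active path exists, N and R are not d-separated.

No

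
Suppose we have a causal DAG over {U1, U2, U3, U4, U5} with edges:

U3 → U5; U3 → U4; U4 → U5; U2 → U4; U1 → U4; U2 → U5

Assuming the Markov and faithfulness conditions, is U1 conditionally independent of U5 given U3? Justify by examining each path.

No — U1 and U5 are not d-separated given {U3}.

There are 3 undirected paths between U1 and U5; checking each against the conditioning set {U3}:
  1. U1 → U4 → U5 — U4:chain[open] ⇒ active
  2. U1 → U4 ← U3 → U5 — U4:collider[blocks]; U3:fork[blocks] ⇒ blocked
  3. U1 → U4 ← U2 → U5 — U4:collider[blocks]; U2:fork[open] ⇒ blocked
Since the path U1 → U4 → U5 is active, U1 and U5 are not d-separated given {U3}.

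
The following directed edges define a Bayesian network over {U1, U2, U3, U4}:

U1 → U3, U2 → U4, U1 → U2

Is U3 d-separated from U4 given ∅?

No — U3 and U4 are not d-separated given ∅.

There is one path between U3 and U4:
  1. U3 ← U1 → U2 → U4 — U1:fork[open]; U2:chain[open] ⇒ active
At least one path is unblocked, so d-separation fails.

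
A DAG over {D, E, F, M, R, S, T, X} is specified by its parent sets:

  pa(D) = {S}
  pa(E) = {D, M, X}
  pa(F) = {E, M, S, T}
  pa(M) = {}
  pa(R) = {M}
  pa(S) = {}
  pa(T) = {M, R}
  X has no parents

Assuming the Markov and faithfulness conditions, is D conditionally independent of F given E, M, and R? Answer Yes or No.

There are 5 undirected paths between D and F; checking each against the conditioning set {E, M, R}:
Path 1: D → E → F
  E is a chain here and E is conditioned on, so the path is blocked at E.
Path 2: D → E ← M → R → T → F
  M is a fork here and M is conditioned on, so the path is blocked at M.
Path 3: D → E ← M → F
  M is a fork here and M is conditioned on, so the path is blocked at M.
Path 4: D → E ← M → T → F
  M is a fork here and M is conditioned on, so the path is blocked at M.
Path 5: D ← S → F
  S is a fork and S is not conditioned on — no node blocks this path, so it is active.
Since the path D ← S → F is active, D and F are not d-separated given {E, M, R}.

No — D and F are not d-separated given {E, M, R}.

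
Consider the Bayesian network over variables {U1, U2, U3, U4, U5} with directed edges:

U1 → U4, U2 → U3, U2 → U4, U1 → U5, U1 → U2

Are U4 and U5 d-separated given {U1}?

Yes

2 paths connect U4 and U5; each must be blocked for d-separation to hold:
  1. U4 ← U1 → U5 — U1:fork[blocks] ⇒ blocked
  2. U4 ← U2 ← U1 → U5 — U2:chain[open]; U1:fork[blocks] ⇒ blocked
Since every path is blocked, d-separation holds.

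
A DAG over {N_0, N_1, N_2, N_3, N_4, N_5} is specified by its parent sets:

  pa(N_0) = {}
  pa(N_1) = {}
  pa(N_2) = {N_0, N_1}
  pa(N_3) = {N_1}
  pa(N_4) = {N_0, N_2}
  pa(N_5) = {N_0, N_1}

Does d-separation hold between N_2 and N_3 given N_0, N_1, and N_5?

Yes — N_2 and N_3 are d-separated given {N_0, N_1, N_5}.

Enumerating the 3 paths from N_2 to N_3 and testing each for blocking by {N_0, N_1, N_5}:
Path 1: N_2 → N_4 ← N_0 → N_5 ← N_1 → N_3
  N_4 is a collider here and neither N_4 nor any of its descendants is conditioned on, so the collider stays closed — the path is blocked at N_4.
Path 2: N_2 ← N_0 → N_5 ← N_1 → N_3
  N_0 is a fork here and N_0 is conditioned on, so the path is blocked at N_0.
Path 3: N_2 ← N_1 → N_3
  N_1 is a fork here and N_1 is conditioned on, so the path is blocked at N_1.
Every path is blocked, so N_2 and N_3 are d-separated given {N_0, N_1, N_5}.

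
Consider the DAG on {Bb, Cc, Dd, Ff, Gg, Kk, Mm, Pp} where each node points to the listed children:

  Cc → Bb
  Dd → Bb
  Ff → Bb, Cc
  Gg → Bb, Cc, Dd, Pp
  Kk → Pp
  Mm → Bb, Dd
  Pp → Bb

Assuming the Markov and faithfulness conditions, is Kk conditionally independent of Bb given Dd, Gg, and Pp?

We examine all 6 paths between Kk and Bb:
  1. Kk → Pp ← Gg → Bb — Pp:collider[open]; Gg:fork[blocks] ⇒ blocked
  2. Kk → Pp ← Gg → Dd → Bb — Pp:collider[open]; Gg:fork[blocks]; Dd:chain[blocks] ⇒ blocked
  3. Kk → Pp ← Gg → Dd ← Mm → Bb — Pp:collider[open]; Gg:fork[blocks]; Dd:collider[open]; Mm:fork[open] ⇒ blocked
  4. Kk → Pp ← Gg → Cc → Bb — Pp:collider[open]; Gg:fork[blocks]; Cc:chain[open] ⇒ blocked
  5. Kk → Pp ← Gg → Cc ← Ff → Bb — Pp:collider[open]; Gg:fork[blocks]; Cc:collider[blocks]; Ff:fork[open] ⇒ blocked
  6. Kk → Pp → Bb — Pp:chain[blocks] ⇒ blocked
All paths are blocked; Kk ⊥ Bb | {Dd, Gg, Pp} holds.

Yes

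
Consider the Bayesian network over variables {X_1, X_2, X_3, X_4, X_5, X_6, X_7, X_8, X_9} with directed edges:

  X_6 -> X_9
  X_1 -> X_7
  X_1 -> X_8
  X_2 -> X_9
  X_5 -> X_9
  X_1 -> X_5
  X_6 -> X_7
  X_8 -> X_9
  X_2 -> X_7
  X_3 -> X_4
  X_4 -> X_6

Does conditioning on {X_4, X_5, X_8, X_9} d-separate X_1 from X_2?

Yes

We examine all 6 paths between X_1 and X_2:
  1. X_1 → X_7 ← X_6 → X_9 ← X_2 — X_7:collider[blocks]; X_6:fork[open]; X_9:collider[open] ⇒ blocked
  2. X_1 → X_7 ← X_2 — X_7:collider[blocks] ⇒ blocked
  3. X_1 → X_5 → X_9 ← X_6 → X_7 ← X_2 — X_5:chain[blocks]; X_9:collider[open]; X_6:fork[open]; X_7:collider[blocks] ⇒ blocked
  4. X_1 → X_5 → X_9 ← X_2 — X_5:chain[blocks]; X_9:collider[open] ⇒ blocked
  5. X_1 → X_8 → X_9 ← X_6 → X_7 ← X_2 — X_8:chain[blocks]; X_9:collider[open]; X_6:fork[open]; X_7:collider[blocks] ⇒ blocked
  6. X_1 → X_8 → X_9 ← X_2 — X_8:chain[blocks]; X_9:collider[open] ⇒ blocked
All paths are blocked; X_1 ⊥ X_2 | {X_4, X_5, X_8, X_9} holds.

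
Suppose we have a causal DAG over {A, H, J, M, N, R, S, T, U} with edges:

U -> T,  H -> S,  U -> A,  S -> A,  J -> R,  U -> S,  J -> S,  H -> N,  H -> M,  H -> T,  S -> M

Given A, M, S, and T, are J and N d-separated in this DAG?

There are 4 undirected paths between J and N; checking each against the conditioning set {A, M, S, T}:
Path 1: J → S → A ← U → T ← H → N
  S is a chain here and S is conditioned on, so the path is blocked at S.
Path 2: J → S → M ← H → N
  S is a chain here and S is conditioned on, so the path is blocked at S.
Path 3: J → S ← H → N
  S is a collider and S is conditioned on, which opens it; H is a fork and H is not conditioned on — no node blocks this path, so it is active.
Path 4: J → S ← U → T ← H → N
  S is a collider and S is conditioned on, which opens it; U is a fork and U is not conditioned on; T is a collider and T is conditioned on, which opens it; H is a fork and H is not conditioned on — no node blocks this path, so it is active.
Since the path J → S ← H → N is active, J and N are not d-separated given {A, M, S, T}.

No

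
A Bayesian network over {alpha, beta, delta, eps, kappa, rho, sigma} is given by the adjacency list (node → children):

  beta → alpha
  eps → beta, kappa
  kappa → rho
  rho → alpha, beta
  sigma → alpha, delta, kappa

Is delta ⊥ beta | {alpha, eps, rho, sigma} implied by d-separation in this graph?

6 paths connect delta and beta; each must be blocked for d-separation to hold:
Path 1: delta ← sigma → kappa ← eps → beta
  sigma is a fork here and sigma is conditioned on, so the path is blocked at sigma.
Path 2: delta ← sigma → kappa → rho → beta
  sigma is a fork here and sigma is conditioned on, so the path is blocked at sigma.
Path 3: delta ← sigma → kappa → rho → alpha ← beta
  sigma is a fork here and sigma is conditioned on, so the path is blocked at sigma.
Path 4: delta ← sigma → alpha ← beta
  sigma is a fork here and sigma is conditioned on, so the path is blocked at sigma.
Path 5: delta ← sigma → alpha ← rho ← kappa ← eps → beta
  sigma is a fork here and sigma is conditioned on, so the path is blocked at sigma.
Path 6: delta ← sigma → alpha ← rho → beta
  sigma is a fork here and sigma is conditioned on, so the path is blocked at sigma.
Since every path is blocked, d-separation holds.

Yes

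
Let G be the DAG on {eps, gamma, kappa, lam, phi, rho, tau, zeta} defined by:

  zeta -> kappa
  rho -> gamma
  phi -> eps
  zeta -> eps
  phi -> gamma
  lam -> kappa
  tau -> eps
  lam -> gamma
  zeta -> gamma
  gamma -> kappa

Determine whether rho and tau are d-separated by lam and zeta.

Enumerating the 4 paths from rho to tau and testing each for blocking by {lam, zeta}:
Path 1: rho → gamma ← lam → kappa ← zeta → eps ← tau
  gamma is a collider here and neither gamma nor any of its descendants is conditioned on, so the collider stays closed — the path is blocked at gamma.
Path 2: rho → gamma ← phi → eps ← tau
  gamma is a collider here and neither gamma nor any of its descendants is conditioned on, so the collider stays closed — the path is blocked at gamma.
Path 3: rho → gamma ← zeta → eps ← tau
  gamma is a collider here and neither gamma nor any of its descendants is conditioned on, so the collider stays closed — the path is blocked at gamma.
Path 4: rho → gamma → kappa ← zeta → eps ← tau
  kappa is a collider here and neither kappa nor any of its descendants is conditioned on, so the collider stays closed — the path is blocked at kappa.
Since every path is blocked, d-separation holds.

Yes — rho and tau are d-separated given {lam, zeta}.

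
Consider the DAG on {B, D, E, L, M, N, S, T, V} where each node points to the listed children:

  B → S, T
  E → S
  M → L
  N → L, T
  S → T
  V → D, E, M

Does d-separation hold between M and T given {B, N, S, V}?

Enumerating the 3 paths from M to T and testing each for blocking by {B, N, S, V}:
  1. M ← V → E → S → T — V:fork[blocks]; E:chain[open]; S:chain[blocks] ⇒ blocked
  2. M ← V → E → S ← B → T — V:fork[blocks]; E:chain[open]; S:collider[open]; B:fork[blocks] ⇒ blocked
  3. M → L ← N → T — L:collider[blocks]; N:fork[blocks] ⇒ blocked
Every path is blocked, so M and T are d-separated given {B, N, S, V}.

Yes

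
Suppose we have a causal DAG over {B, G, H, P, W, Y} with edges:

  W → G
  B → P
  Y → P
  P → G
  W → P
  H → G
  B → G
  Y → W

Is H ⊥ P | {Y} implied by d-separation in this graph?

Yes

We examine all 4 paths between H and P:
Path 1: H → G ← B → P
  G is a collider here and neither G nor any of its descendants is conditioned on, so the collider stays closed — the path is blocked at G.
Path 2: H → G ← W ← Y → P
  G is a collider here and neither G nor any of its descendants is conditioned on, so the collider stays closed — the path is blocked at G.
Path 3: H → G ← W → P
  G is a collider here and neither G nor any of its descendants is conditioned on, so the collider stays closed — the path is blocked at G.
Path 4: H → G ← P
  G is a collider here and neither G nor any of its descendants is conditioned on, so the collider stays closed — the path is blocked at G.
All paths are blocked; H ⊥ P | {Y} holds.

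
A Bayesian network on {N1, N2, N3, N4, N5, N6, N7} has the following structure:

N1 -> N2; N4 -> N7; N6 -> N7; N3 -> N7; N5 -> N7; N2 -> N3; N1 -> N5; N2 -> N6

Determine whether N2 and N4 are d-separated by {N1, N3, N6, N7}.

Enumerating the 3 paths from N2 to N4 and testing each for blocking by {N1, N3, N6, N7}:
  1. N2 → N6 → N7 ← N4 — N6:chain[blocks]; N7:collider[open] ⇒ blocked
  2. N2 ← N1 → N5 → N7 ← N4 — N1:fork[blocks]; N5:chain[open]; N7:collider[open] ⇒ blocked
  3. N2 → N3 → N7 ← N4 — N3:chain[blocks]; N7:collider[open] ⇒ blocked
All paths are blocked; N2 ⊥ N4 | {N1, N3, N6, N7} holds.

Yes — N2 and N4 are d-separated given {N1, N3, N6, N7}.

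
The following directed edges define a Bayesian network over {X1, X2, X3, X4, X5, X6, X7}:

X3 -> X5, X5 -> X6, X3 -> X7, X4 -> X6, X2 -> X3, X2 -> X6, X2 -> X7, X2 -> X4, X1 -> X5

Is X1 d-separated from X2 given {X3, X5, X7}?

Yes

Enumerating the 4 paths from X1 to X2 and testing each for blocking by {X3, X5, X7}:
Path 1: X1 → X5 ← X3 → X7 ← X2
  X3 is a fork here and X3 is conditioned on, so the path is blocked at X3.
Path 2: X1 → X5 ← X3 ← X2
  X3 is a chain here and X3 is conditioned on, so the path is blocked at X3.
Path 3: X1 → X5 → X6 ← X4 ← X2
  X5 is a chain here and X5 is conditioned on, so the path is blocked at X5.
Path 4: X1 → X5 → X6 ← X2
  X5 is a chain here and X5 is conditioned on, so the path is blocked at X5.
Every path is blocked, so X1 and X2 are d-separated given {X3, X5, X7}.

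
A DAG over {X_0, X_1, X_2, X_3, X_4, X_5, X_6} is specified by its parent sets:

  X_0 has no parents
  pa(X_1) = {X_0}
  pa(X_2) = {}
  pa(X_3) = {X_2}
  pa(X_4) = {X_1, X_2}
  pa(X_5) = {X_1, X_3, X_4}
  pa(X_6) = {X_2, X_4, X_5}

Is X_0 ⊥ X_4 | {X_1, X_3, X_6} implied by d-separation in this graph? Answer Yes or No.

We examine all 6 paths between X_0 and X_4:
Path 1: X_0 → X_1 → X_5 ← X_3 ← X_2 → X_4
  X_1 is a chain here and X_1 is conditioned on, so the path is blocked at X_1.
Path 2: X_0 → X_1 → X_5 ← X_3 ← X_2 → X_6 ← X_4
  X_1 is a chain here and X_1 is conditioned on, so the path is blocked at X_1.
Path 3: X_0 → X_1 → X_5 ← X_4
  X_1 is a chain here and X_1 is conditioned on, so the path is blocked at X_1.
Path 4: X_0 → X_1 → X_5 → X_6 ← X_2 → X_4
  X_1 is a chain here and X_1 is conditioned on, so the path is blocked at X_1.
Path 5: X_0 → X_1 → X_5 → X_6 ← X_4
  X_1 is a chain here and X_1 is conditioned on, so the path is blocked at X_1.
Path 6: X_0 → X_1 → X_4
  X_1 is a chain here and X_1 is conditioned on, so the path is blocked at X_1.
Every path is blocked, so X_0 and X_4 are d-separated given {X_1, X_3, X_6}.

Yes — X_0 and X_4 are d-separated given {X_1, X_3, X_6}.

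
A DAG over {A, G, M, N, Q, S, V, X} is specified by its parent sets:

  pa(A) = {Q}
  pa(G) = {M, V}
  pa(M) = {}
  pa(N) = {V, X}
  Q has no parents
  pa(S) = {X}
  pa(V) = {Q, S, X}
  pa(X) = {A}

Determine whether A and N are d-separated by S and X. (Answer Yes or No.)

No

There are 6 undirected paths between A and N; checking each against the conditioning set {S, X}:
Path 1: A → X → N
  X is a chain here and X is conditioned on, so the path is blocked at X.
Path 2: A → X → V → N
  X is a chain here and X is conditioned on, so the path is blocked at X.
Path 3: A → X → S → V → N
  X is a chain here and X is conditioned on, so the path is blocked at X.
Path 4: A ← Q → V → N
  Q is a fork and Q is not conditioned on; V is a chain and V is not conditioned on — no node blocks this path, so it is active.
Path 5: A ← Q → V ← X → N
  V is a collider here and neither V nor any of its descendants is conditioned on, so the collider stays closed — the path is blocked at V.
Path 6: A ← Q → V ← S ← X → N
  V is a collider here and neither V nor any of its descendants is conditioned on, so the collider stays closed — the path is blocked at V.
Since the path A ← Q → V → N is active, A and N are not d-separated given {S, X}.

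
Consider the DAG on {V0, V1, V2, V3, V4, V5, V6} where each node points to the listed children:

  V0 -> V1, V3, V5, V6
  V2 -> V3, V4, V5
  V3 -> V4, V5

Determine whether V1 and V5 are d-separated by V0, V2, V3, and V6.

Yes

Enumerating the 4 paths from V1 to V5 and testing each for blocking by {V0, V2, V3, V6}:
Path 1: V1 ← V0 → V3 ← V2 → V5
  V0 is a fork here and V0 is conditioned on, so the path is blocked at V0.
Path 2: V1 ← V0 → V3 → V4 ← V2 → V5
  V0 is a fork here and V0 is conditioned on, so the path is blocked at V0.
Path 3: V1 ← V0 → V3 → V5
  V0 is a fork here and V0 is conditioned on, so the path is blocked at V0.
Path 4: V1 ← V0 → V5
  V0 is a fork here and V0 is conditioned on, so the path is blocked at V0.
All paths are blocked; V1 ⊥ V5 | {V0, V2, V3, V6} holds.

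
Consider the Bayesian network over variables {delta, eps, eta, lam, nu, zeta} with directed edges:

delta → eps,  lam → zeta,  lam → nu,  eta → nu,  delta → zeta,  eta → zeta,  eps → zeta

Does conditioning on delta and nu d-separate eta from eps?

4 paths connect eta and eps; each must be blocked for d-separation to hold:
  1. eta → nu ← lam → zeta ← delta → eps — nu:collider[open]; lam:fork[open]; zeta:collider[blocks]; delta:fork[blocks] ⇒ blocked
  2. eta → nu ← lam → zeta ← eps — nu:collider[open]; lam:fork[open]; zeta:collider[blocks] ⇒ blocked
  3. eta → zeta ← delta → eps — zeta:collider[blocks]; delta:fork[blocks] ⇒ blocked
  4. eta → zeta ← eps — zeta:collider[blocks] ⇒ blocked
Since every path is blocked, d-separation holds.

Yes — eta and eps are d-separated given {delta, nu}.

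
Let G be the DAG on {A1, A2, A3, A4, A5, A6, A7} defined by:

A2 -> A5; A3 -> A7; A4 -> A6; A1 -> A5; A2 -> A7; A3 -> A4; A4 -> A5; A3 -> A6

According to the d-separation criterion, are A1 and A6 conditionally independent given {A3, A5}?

No — A1 and A6 are not d-separated given {A3, A5}.

We examine all 4 paths between A1 and A6:
Path 1: A1 → A5 ← A4 ← A3 → A6
  A3 is a fork here and A3 is conditioned on, so the path is blocked at A3.
Path 2: A1 → A5 ← A4 → A6
  A5 is a collider and A5 is conditioned on, which opens it; A4 is a fork and A4 is not conditioned on — no node blocks this path, so it is active.
Path 3: A1 → A5 ← A2 → A7 ← A3 → A4 → A6
  A7 is a collider here and neither A7 nor any of its descendants is conditioned on, so the collider stays closed — the path is blocked at A7.
Path 4: A1 → A5 ← A2 → A7 ← A3 → A6
  A7 is a collider here and neither A7 nor any of its descendants is conditioned on, so the collider stays closed — the path is blocked at A7.
At least one path is unblocked, so d-separation fails.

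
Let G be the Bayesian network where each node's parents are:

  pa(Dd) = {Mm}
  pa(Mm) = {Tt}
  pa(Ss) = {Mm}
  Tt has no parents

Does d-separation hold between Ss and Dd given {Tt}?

No

There is one path between Ss and Dd:
Path 1: Ss ← Mm → Dd
  Mm is a fork and Mm is not conditioned on — no node blocks this path, so it is active.
Because an active path exists, Ss and Dd are not d-separated.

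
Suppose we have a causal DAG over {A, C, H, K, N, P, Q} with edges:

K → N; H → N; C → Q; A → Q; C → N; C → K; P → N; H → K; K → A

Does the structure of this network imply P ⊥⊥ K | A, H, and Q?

Yes

Enumerating the 4 paths from P to K and testing each for blocking by {A, H, Q}:
  1. P → N ← K — N:collider[blocks] ⇒ blocked
  2. P → N ← H → K — N:collider[blocks]; H:fork[blocks] ⇒ blocked
  3. P → N ← C → Q ← A ← K — N:collider[blocks]; C:fork[open]; Q:collider[open]; A:chain[blocks] ⇒ blocked
  4. P → N ← C → K — N:collider[blocks]; C:fork[open] ⇒ blocked
Every path is blocked, so P and K are d-separated given {A, H, Q}.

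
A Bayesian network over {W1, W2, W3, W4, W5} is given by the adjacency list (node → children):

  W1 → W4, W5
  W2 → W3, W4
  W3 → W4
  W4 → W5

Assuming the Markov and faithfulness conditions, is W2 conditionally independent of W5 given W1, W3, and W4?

Enumerating the 4 paths from W2 to W5 and testing each for blocking by {W1, W3, W4}:
  1. W2 → W4 ← W1 → W5 — W4:collider[open]; W1:fork[blocks] ⇒ blocked
  2. W2 → W4 → W5 — W4:chain[blocks] ⇒ blocked
  3. W2 → W3 → W4 ← W1 → W5 — W3:chain[blocks]; W4:collider[open]; W1:fork[blocks] ⇒ blocked
  4. W2 → W3 → W4 → W5 — W3:chain[blocks]; W4:chain[blocks] ⇒ blocked
Every path is blocked, so W2 and W5 are d-separated given {W1, W3, W4}.

Yes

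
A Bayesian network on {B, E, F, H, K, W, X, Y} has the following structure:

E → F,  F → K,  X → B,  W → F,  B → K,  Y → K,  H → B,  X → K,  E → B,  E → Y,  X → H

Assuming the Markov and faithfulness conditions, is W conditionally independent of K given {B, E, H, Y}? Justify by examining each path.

No — W and K are not d-separated given {B, E, H, Y}.

5 paths connect W and K; each must be blocked for d-separation to hold:
Path 1: W → F ← E → Y → K
  F is a collider here and neither F nor any of its descendants is conditioned on, so the collider stays closed — the path is blocked at F.
Path 2: W → F ← E → B ← H ← X → K
  F is a collider here and neither F nor any of its descendants is conditioned on, so the collider stays closed — the path is blocked at F.
Path 3: W → F ← E → B ← X → K
  F is a collider here and neither F nor any of its descendants is conditioned on, so the collider stays closed — the path is blocked at F.
Path 4: W → F ← E → B → K
  F is a collider here and neither F nor any of its descendants is conditioned on, so the collider stays closed — the path is blocked at F.
Path 5: W → F → K
  F is a chain and F is not conditioned on — no node blocks this path, so it is active.
Because an active path exists, W and K are not d-separated.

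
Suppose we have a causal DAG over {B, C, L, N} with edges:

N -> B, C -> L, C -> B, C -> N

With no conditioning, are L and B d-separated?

We examine all 2 paths between L and B:
  1. L ← C → N → B — C:fork[open]; N:chain[open] ⇒ active
  2. L ← C → B — C:fork[open] ⇒ active
At least one path is unblocked, so d-separation fails.

No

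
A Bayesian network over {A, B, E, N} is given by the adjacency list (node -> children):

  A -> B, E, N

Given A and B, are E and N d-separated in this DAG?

Yes

Only one path connects E and N:
Path 1: E ← A → N
  A is a fork here and A is conditioned on, so the path is blocked at A.
Since every path is blocked, d-separation holds.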